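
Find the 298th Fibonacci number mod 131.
127

Matrix identity: Q^n = [[F_(n+1), F_n], [F_n, F_(n-1)]] with Q = [[1,1],[1,0]].
n = 298 = 100101010₂. Square-and-multiply, entries mod 131:
Q^1 = [[1,1],[1,0]]
Q^2 = (Q^1)² = [[2,1],[1,1]]
Q^4 = (Q^2)² = [[5,3],[3,2]]
Q^9 = (Q^4)²·Q = [[55,34],[34,21]]
Q^18 = (Q^9)² = [[120,95],[95,25]]
Q^37 = (Q^18)²·Q = [[127,107],[107,20]]
Q^74 = (Q^37)² = [[68,9],[9,59]]
Q^149 = (Q^74)²·Q = [[84,120],[120,95]]
Q^298 = (Q^149)² = [[103,127],[127,107]]
F_298 mod 131 = Q^298[0][1] = 127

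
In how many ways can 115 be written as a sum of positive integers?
1064144451

p(n) counts ways to write n as a sum of positive integers (order ignored).
Euler's pentagonal recurrence: p(k) = p(k-1) + p(k-2) - p(k-5) - p(k-7) + p(k-12) + p(k-15) - ... (offsets j(3j∓1)/2, signs ++--, p(0)=1, p(<0)=0).
DP table for k = 0..114: p(0)=1, p(1)=1, p(2)=2, p(3)=3, p(4)=5, p(5)=7, p(6)=11, p(7)=15, p(8)=22, p(9)=30, p(10)=42, p(11)=56, p(12)=77, p(13)=101, p(14)=135, p(15)=176, p(16)=231, p(17)=297, p(18)=385, p(19)=490, p(20)=627, p(21)=792, p(22)=1002, p(23)=1255, p(24)=1575, p(25)=1958, p(26)=2436, p(27)=3010, p(28)=3718, p(29)=4565, p(30)=5604, p(31)=6842, p(32)=8349, p(33)=10143, p(34)=12310, p(35)=14883, p(36)=17977, p(37)=21637, p(38)=26015, p(39)=31185, p(40)=37338, p(41)=44583, p(42)=53174, p(43)=63261, p(44)=75175, p(45)=89134, p(46)=105558, p(47)=124754, p(48)=147273, p(49)=173525, p(50)=204226, p(51)=239943, p(52)=281589, p(53)=329931, p(54)=386155, p(55)=451276, p(56)=526823, p(57)=614154, p(58)=715220, p(59)=831820, p(60)=966467, p(61)=1121505, p(62)=1300156, p(63)=1505499, p(64)=1741630, p(65)=2012558, p(66)=2323520, p(67)=2679689, p(68)=3087735, p(69)=3554345, p(70)=4087968, p(71)=4697205, p(72)=5392783, p(73)=6185689, p(74)=7089500, p(75)=8118264, p(76)=9289091, p(77)=10619863, p(78)=12132164, p(79)=13848650, p(80)=15796476, p(81)=18004327, p(82)=20506255, p(83)=23338469, p(84)=26543660, p(85)=30167357, p(86)=34262962, p(87)=38887673, p(88)=44108109, p(89)=49995925, p(90)=56634173, p(91)=64112359, p(92)=72533807, p(93)=82010177, p(94)=92669720, p(95)=104651419, p(96)=118114304, p(97)=133230930, p(98)=150198136, p(99)=169229875, p(100)=190569292, p(101)=214481126, p(102)=241265379, p(103)=271248950, p(104)=304801365, p(105)=342325709, p(106)=384276336, p(107)=431149389, p(108)=483502844, p(109)=541946240, p(110)=607163746, p(111)=679903203, p(112)=761002156, p(113)=851376628, p(114)=952050665.
Final step: p(115) = p(114) + p(113) - p(110) - p(108) + p(103) + p(100) - p(93) - p(89) + p(80) + p(75) - p(64) - p(58) + p(45) + p(38) - p(23) - p(15)
= 952050665 + 851376628 - 607163746 - 483502844 + 271248950 + 190569292 - 82010177 - 49995925 + 15796476 + 8118264 - 1741630 - 715220 + 89134 + 26015 - 1255 - 176
= 1064144451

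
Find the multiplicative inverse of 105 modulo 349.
236

gcd(105, 349) = 1, so the inverse exists.
Extended Euclidean algorithm on (349, 105):
349 = 3 × 105 + 34  ⟹  34 = (1)·349 + (-3)·105
105 = 3 × 34 + 3  ⟹  3 = (-3)·349 + (10)·105
34 = 11 × 3 + 1  ⟹  1 = (34)·349 + (-113)·105
So (-113)·105 ≡ 1 (mod 349), i.e. 105^(-1) ≡ -113 ≡ 236 (mod 349).
Check: 105 × 236 = 24780 ≡ 1 (mod 349)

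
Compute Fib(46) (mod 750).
653

Matrix identity: Q^n = [[F_(n+1), F_n], [F_n, F_(n-1)]] with Q = [[1,1],[1,0]].
n = 46 = 101110₂. Square-and-multiply, entries mod 750:
Q^1 = [[1,1],[1,0]]
Q^2 = (Q^1)² = [[2,1],[1,1]]
Q^5 = (Q^2)²·Q = [[8,5],[5,3]]
Q^11 = (Q^5)²·Q = [[144,89],[89,55]]
Q^23 = (Q^11)²·Q = [[618,157],[157,461]]
Q^46 = (Q^23)² = [[73,653],[653,170]]
F_46 mod 750 = Q^46[0][1] = 653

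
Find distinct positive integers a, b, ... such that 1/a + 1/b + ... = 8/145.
1/19 + 1/394 + 1/361824 + 1/196374548640

Greedy algorithm:
8/145: ceiling(145/8) = 19, use 1/19
7/2755: ceiling(2755/7) = 394, use 1/394
3/1085470: ceiling(1085470/3) = 361824, use 1/361824
1/196374548640: ceiling(196374548640/1) = 196374548640, use 1/196374548640
Result: 8/145 = 1/19 + 1/394 + 1/361824 + 1/196374548640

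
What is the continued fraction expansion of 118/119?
[0; 1, 118]

Euclidean algorithm steps:
118 = 0 × 119 + 118
119 = 1 × 118 + 1
118 = 118 × 1 + 0
Continued fraction: [0; 1, 118]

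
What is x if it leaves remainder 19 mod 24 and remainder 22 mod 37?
355

Using Chinese Remainder Theorem:
M = 24 × 37 = 888
M1 = 37, M2 = 24
y1 = 37^(-1) mod 24 = 13
y2 = 24^(-1) mod 37 = 17
x = (19×37×13 + 22×24×17) mod 888 = 355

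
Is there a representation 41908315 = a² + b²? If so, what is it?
Not possible

Factorization: 41908315 = 5 × 17 × 79^3
By Fermat: n is sum of two squares iff every prime p ≡ 3 (mod 4) appears to even power.
Prime(s) ≡ 3 (mod 4) with odd exponent: [(79, 3)]
Therefore 41908315 cannot be expressed as a² + b².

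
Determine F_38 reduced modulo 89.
81

Matrix identity: Q^n = [[F_(n+1), F_n], [F_n, F_(n-1)]] with Q = [[1,1],[1,0]].
n = 38 = 100110₂. Square-and-multiply, entries mod 89:
Q^1 = [[1,1],[1,0]]
Q^2 = (Q^1)² = [[2,1],[1,1]]
Q^4 = (Q^2)² = [[5,3],[3,2]]
Q^9 = (Q^4)²·Q = [[55,34],[34,21]]
Q^19 = (Q^9)²·Q = [[1,87],[87,3]]
Q^38 = (Q^19)² = [[5,81],[81,13]]
F_38 mod 89 = Q^38[0][1] = 81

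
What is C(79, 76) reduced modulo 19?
1

Using Lucas' theorem:
Write n=79 and k=76 in base 19:
n in base 19: [4, 3]
k in base 19: [4, 0]
C(79,76) mod 19 = ∏ C(n_i, k_i) mod 19
Digit binomials (mod 19): C(4,4) = 1; C(3,0) = 1
Product: 1 × 1 = 1 ≡ 1 (mod 19)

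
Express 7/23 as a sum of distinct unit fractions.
1/4 + 1/19 + 1/583 + 1/1019084

Greedy algorithm:
7/23: ceiling(23/7) = 4, use 1/4
5/92: ceiling(92/5) = 19, use 1/19
3/1748: ceiling(1748/3) = 583, use 1/583
1/1019084: ceiling(1019084/1) = 1019084, use 1/1019084
Result: 7/23 = 1/4 + 1/19 + 1/583 + 1/1019084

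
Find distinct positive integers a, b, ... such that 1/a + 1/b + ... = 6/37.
1/7 + 1/52 + 1/13468

Greedy algorithm:
6/37: ceiling(37/6) = 7, use 1/7
5/259: ceiling(259/5) = 52, use 1/52
1/13468: ceiling(13468/1) = 13468, use 1/13468
Result: 6/37 = 1/7 + 1/52 + 1/13468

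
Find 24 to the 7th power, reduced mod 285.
54

Repeated squaring. Binary of 7 = 111.
24^1 ≡ 24 (mod 285); 24^2 ≡ 6 (mod 285); 24^4 ≡ 36 (mod 285)
24^7 = 24^1 × 24^2 × 24^4 ≡ 54 (mod 285)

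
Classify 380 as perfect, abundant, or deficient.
abundant

Proper divisors of 380: sum = 1 + 2 + 4 + 5 + 10 + 19 + 20 + 38 + 76 + 95 + 190 = 460
Since 460 > 380, 380 is abundant.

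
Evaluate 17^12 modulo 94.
55

Repeated squaring. Binary of 12 = 1100.
17^1 ≡ 17 (mod 94); 17^2 ≡ 7 (mod 94); 17^4 ≡ 49 (mod 94); 17^8 ≡ 51 (mod 94)
17^12 = 17^4 × 17^8 ≡ 55 (mod 94)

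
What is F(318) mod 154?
76

Matrix identity: Q^n = [[F_(n+1), F_n], [F_n, F_(n-1)]] with Q = [[1,1],[1,0]].
n = 318 = 100111110₂. Square-and-multiply, entries mod 154:
Q^1 = [[1,1],[1,0]]
Q^2 = (Q^1)² = [[2,1],[1,1]]
Q^4 = (Q^2)² = [[5,3],[3,2]]
Q^9 = (Q^4)²·Q = [[55,34],[34,21]]
Q^19 = (Q^9)²·Q = [[143,23],[23,120]]
Q^39 = (Q^19)²·Q = [[77,34],[34,43]]
Q^79 = (Q^39)²·Q = [[77,1],[1,76]]
Q^159 = (Q^79)²·Q = [[77,78],[78,153]]
Q^318 = (Q^159)² = [[1,76],[76,79]]
F_318 mod 154 = Q^318[0][1] = 76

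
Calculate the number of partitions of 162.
129913904637

p(n) counts ways to write n as a sum of positive integers (order ignored).
Euler's pentagonal recurrence: p(k) = p(k-1) + p(k-2) - p(k-5) - p(k-7) + p(k-12) + p(k-15) - ... (offsets j(3j∓1)/2, signs ++--, p(0)=1, p(<0)=0).
DP table for k = 0..161: p(0)=1, p(1)=1, p(2)=2, p(3)=3, p(4)=5, p(5)=7, p(6)=11, p(7)=15, p(8)=22, p(9)=30, p(10)=42, p(11)=56, p(12)=77, p(13)=101, p(14)=135, p(15)=176, p(16)=231, p(17)=297, p(18)=385, p(19)=490, p(20)=627, p(21)=792, p(22)=1002, p(23)=1255, p(24)=1575, p(25)=1958, p(26)=2436, p(27)=3010, p(28)=3718, p(29)=4565, p(30)=5604, p(31)=6842, p(32)=8349, p(33)=10143, p(34)=12310, p(35)=14883, p(36)=17977, p(37)=21637, p(38)=26015, p(39)=31185, p(40)=37338, p(41)=44583, p(42)=53174, p(43)=63261, p(44)=75175, p(45)=89134, p(46)=105558, p(47)=124754, p(48)=147273, p(49)=173525, p(50)=204226, p(51)=239943, p(52)=281589, p(53)=329931, p(54)=386155, p(55)=451276, p(56)=526823, p(57)=614154, p(58)=715220, p(59)=831820, p(60)=966467, p(61)=1121505, p(62)=1300156, p(63)=1505499, p(64)=1741630, p(65)=2012558, p(66)=2323520, p(67)=2679689, p(68)=3087735, p(69)=3554345, p(70)=4087968, p(71)=4697205, p(72)=5392783, p(73)=6185689, p(74)=7089500, p(75)=8118264, p(76)=9289091, p(77)=10619863, p(78)=12132164, p(79)=13848650, p(80)=15796476, p(81)=18004327, p(82)=20506255, p(83)=23338469, p(84)=26543660, p(85)=30167357, p(86)=34262962, p(87)=38887673, p(88)=44108109, p(89)=49995925, p(90)=56634173, p(91)=64112359, p(92)=72533807, p(93)=82010177, p(94)=92669720, p(95)=104651419, p(96)=118114304, p(97)=133230930, p(98)=150198136, p(99)=169229875, p(100)=190569292, p(101)=214481126, p(102)=241265379, p(103)=271248950, p(104)=304801365, p(105)=342325709, p(106)=384276336, p(107)=431149389, p(108)=483502844, p(109)=541946240, p(110)=607163746, p(111)=679903203, p(112)=761002156, p(113)=851376628, p(114)=952050665, p(115)=1064144451, p(116)=1188908248, p(117)=1327710076, p(118)=1482074143, p(119)=1653668665, p(120)=1844349560, p(121)=2056148051, p(122)=2291320912, p(123)=2552338241, p(124)=2841940500, p(125)=3163127352, p(126)=3519222692, p(127)=3913864295, p(128)=4351078600, p(129)=4835271870, p(130)=5371315400, p(131)=5964539504, p(132)=6620830889, p(133)=7346629512, p(134)=8149040695, p(135)=9035836076, p(136)=10015581680, p(137)=11097645016, p(138)=12292341831, p(139)=13610949895, p(140)=15065878135, p(141)=16670689208, p(142)=18440293320, p(143)=20390982757, p(144)=22540654445, p(145)=24908858009, p(146)=27517052599, p(147)=30388671978, p(148)=33549419497, p(149)=37027355200, p(150)=40853235313, p(151)=45060624582, p(152)=49686288421, p(153)=54770336324, p(154)=60356673280, p(155)=66493182097, p(156)=73232243759, p(157)=80630964769, p(158)=88751778802, p(159)=97662728555, p(160)=107438159466, p(161)=118159068427.
Final step: p(162) = p(161) + p(160) - p(157) - p(155) + p(150) + p(147) - p(140) - p(136) + p(127) + p(122) - p(111) - p(105) + p(92) + p(85) - p(70) - p(62) + p(45) + p(36) - p(17) - p(7)
= 118159068427 + 107438159466 - 80630964769 - 66493182097 + 40853235313 + 30388671978 - 15065878135 - 10015581680 + 3913864295 + 2291320912 - 679903203 - 342325709 + 72533807 + 30167357 - 4087968 - 1300156 + 89134 + 17977 - 297 - 15
= 129913904637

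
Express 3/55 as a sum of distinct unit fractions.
1/19 + 1/523 + 1/546535

Greedy algorithm:
3/55: ceiling(55/3) = 19, use 1/19
2/1045: ceiling(1045/2) = 523, use 1/523
1/546535: ceiling(546535/1) = 546535, use 1/546535
Result: 3/55 = 1/19 + 1/523 + 1/546535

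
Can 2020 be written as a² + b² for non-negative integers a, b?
16² + 42² (a=16, b=42)

Factorization: 2020 = 2^2 × 5 × 101
By Fermat: n is sum of two squares iff every prime p ≡ 3 (mod 4) appears to even power.
All primes ≡ 3 (mod 4) appear to even power.
Search a = 0, 1, 2, … for 2020 - a² a perfect square: first hit at a = 16: 2020 - 256 = 1764 = 42².
2020 = 16² + 42² = 256 + 1764 ✓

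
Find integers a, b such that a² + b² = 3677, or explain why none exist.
14² + 59² (a=14, b=59)

Factorization: 3677 = 3677
By Fermat: n is sum of two squares iff every prime p ≡ 3 (mod 4) appears to even power.
All primes ≡ 3 (mod 4) appear to even power.
Search a = 0, 1, 2, … for 3677 - a² a perfect square: first hit at a = 14: 3677 - 196 = 3481 = 59².
3677 = 14² + 59² = 196 + 3481 ✓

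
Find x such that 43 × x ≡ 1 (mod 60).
7

gcd(43, 60) = 1, so the inverse exists.
Extended Euclidean algorithm on (60, 43):
60 = 1 × 43 + 17  ⟹  17 = (1)·60 + (-1)·43
43 = 2 × 17 + 9  ⟹  9 = (-2)·60 + (3)·43
17 = 1 × 9 + 8  ⟹  8 = (3)·60 + (-4)·43
9 = 1 × 8 + 1  ⟹  1 = (-5)·60 + (7)·43
So (7)·43 ≡ 1 (mod 60), i.e. 43^(-1) ≡ 7 (mod 60).
Check: 43 × 7 = 301 ≡ 1 (mod 60)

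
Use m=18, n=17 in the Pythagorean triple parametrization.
(35, 612, 613)

Euclid's formula: a = m² - n², b = 2mn, c = m² + n²
m = 18, n = 17
a = 18² - 17² = 324 - 289 = 35
b = 2 × 18 × 17 = 612
c = 18² + 17² = 324 + 289 = 613
Verification: 35² + 612² = 1225 + 374544 = 375769 = 613² ✓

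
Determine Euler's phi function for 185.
144

185 = 5 × 37
φ(n) = n × ∏(1 - 1/p) for each prime p dividing n
φ(185) = 185 × (1 - 1/5) × (1 - 1/37) = 144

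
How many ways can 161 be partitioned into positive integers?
118159068427

p(n) counts ways to write n as a sum of positive integers (order ignored).
Euler's pentagonal recurrence: p(k) = p(k-1) + p(k-2) - p(k-5) - p(k-7) + p(k-12) + p(k-15) - ... (offsets j(3j∓1)/2, signs ++--, p(0)=1, p(<0)=0).
DP table for k = 0..160: p(0)=1, p(1)=1, p(2)=2, p(3)=3, p(4)=5, p(5)=7, p(6)=11, p(7)=15, p(8)=22, p(9)=30, p(10)=42, p(11)=56, p(12)=77, p(13)=101, p(14)=135, p(15)=176, p(16)=231, p(17)=297, p(18)=385, p(19)=490, p(20)=627, p(21)=792, p(22)=1002, p(23)=1255, p(24)=1575, p(25)=1958, p(26)=2436, p(27)=3010, p(28)=3718, p(29)=4565, p(30)=5604, p(31)=6842, p(32)=8349, p(33)=10143, p(34)=12310, p(35)=14883, p(36)=17977, p(37)=21637, p(38)=26015, p(39)=31185, p(40)=37338, p(41)=44583, p(42)=53174, p(43)=63261, p(44)=75175, p(45)=89134, p(46)=105558, p(47)=124754, p(48)=147273, p(49)=173525, p(50)=204226, p(51)=239943, p(52)=281589, p(53)=329931, p(54)=386155, p(55)=451276, p(56)=526823, p(57)=614154, p(58)=715220, p(59)=831820, p(60)=966467, p(61)=1121505, p(62)=1300156, p(63)=1505499, p(64)=1741630, p(65)=2012558, p(66)=2323520, p(67)=2679689, p(68)=3087735, p(69)=3554345, p(70)=4087968, p(71)=4697205, p(72)=5392783, p(73)=6185689, p(74)=7089500, p(75)=8118264, p(76)=9289091, p(77)=10619863, p(78)=12132164, p(79)=13848650, p(80)=15796476, p(81)=18004327, p(82)=20506255, p(83)=23338469, p(84)=26543660, p(85)=30167357, p(86)=34262962, p(87)=38887673, p(88)=44108109, p(89)=49995925, p(90)=56634173, p(91)=64112359, p(92)=72533807, p(93)=82010177, p(94)=92669720, p(95)=104651419, p(96)=118114304, p(97)=133230930, p(98)=150198136, p(99)=169229875, p(100)=190569292, p(101)=214481126, p(102)=241265379, p(103)=271248950, p(104)=304801365, p(105)=342325709, p(106)=384276336, p(107)=431149389, p(108)=483502844, p(109)=541946240, p(110)=607163746, p(111)=679903203, p(112)=761002156, p(113)=851376628, p(114)=952050665, p(115)=1064144451, p(116)=1188908248, p(117)=1327710076, p(118)=1482074143, p(119)=1653668665, p(120)=1844349560, p(121)=2056148051, p(122)=2291320912, p(123)=2552338241, p(124)=2841940500, p(125)=3163127352, p(126)=3519222692, p(127)=3913864295, p(128)=4351078600, p(129)=4835271870, p(130)=5371315400, p(131)=5964539504, p(132)=6620830889, p(133)=7346629512, p(134)=8149040695, p(135)=9035836076, p(136)=10015581680, p(137)=11097645016, p(138)=12292341831, p(139)=13610949895, p(140)=15065878135, p(141)=16670689208, p(142)=18440293320, p(143)=20390982757, p(144)=22540654445, p(145)=24908858009, p(146)=27517052599, p(147)=30388671978, p(148)=33549419497, p(149)=37027355200, p(150)=40853235313, p(151)=45060624582, p(152)=49686288421, p(153)=54770336324, p(154)=60356673280, p(155)=66493182097, p(156)=73232243759, p(157)=80630964769, p(158)=88751778802, p(159)=97662728555, p(160)=107438159466.
Final step: p(161) = p(160) + p(159) - p(156) - p(154) + p(149) + p(146) - p(139) - p(135) + p(126) + p(121) - p(110) - p(104) + p(91) + p(84) - p(69) - p(61) + p(44) + p(35) - p(16) - p(6)
= 107438159466 + 97662728555 - 73232243759 - 60356673280 + 37027355200 + 27517052599 - 13610949895 - 9035836076 + 3519222692 + 2056148051 - 607163746 - 304801365 + 64112359 + 26543660 - 3554345 - 1121505 + 75175 + 14883 - 231 - 11
= 118159068427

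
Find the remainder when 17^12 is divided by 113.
32

Repeated squaring. Binary of 12 = 1100.
17^1 ≡ 17 (mod 113); 17^2 ≡ 63 (mod 113); 17^4 ≡ 14 (mod 113); 17^8 ≡ 83 (mod 113)
17^12 = 17^4 × 17^8 ≡ 32 (mod 113)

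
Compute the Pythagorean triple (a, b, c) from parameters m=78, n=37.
(4715, 5772, 7453)

Euclid's formula: a = m² - n², b = 2mn, c = m² + n²
m = 78, n = 37
a = 78² - 37² = 6084 - 1369 = 4715
b = 2 × 78 × 37 = 5772
c = 78² + 37² = 6084 + 1369 = 7453
Verification: 4715² + 5772² = 22231225 + 33315984 = 55547209 = 7453² ✓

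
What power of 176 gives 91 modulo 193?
11

Baby-step giant-step with step n = ⌈√193⌉ = 14.
Baby steps 176^j mod 193 (j:value) for j=0..13: 0:1, 1:176, 2:96, 3:105, 4:145, 5:44, 6:24, 7:171, 8:181, 9:11, 10:6, 11:91, 12:190, 13:51.
h = 91 is already in the table at j=11, so x = 11.
Check: 176^11 ≡ 91 (mod 193).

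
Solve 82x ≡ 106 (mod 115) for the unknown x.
x ≡ 63 (mod 115)

gcd(82, 115) = 1, which divides 106, so solutions exist.
Find 82^(-1) mod 115 by the extended Euclidean algorithm:
115 = 1 × 82 + 33  ⟹  33 = (1)·115 + (-1)·82
82 = 2 × 33 + 16  ⟹  16 = (-2)·115 + (3)·82
33 = 2 × 16 + 1  ⟹  1 = (5)·115 + (-7)·82
So (-7)·82 ≡ 1 (mod 115), i.e. 82^(-1) ≡ -7 ≡ 108 (mod 115).
x ≡ 108 × 106 = 11448 ≡ 63 (mod 115).
Check: 82 × 63 = 5166 ≡ 106 (mod 115).
Unique solution: x ≡ 63 (mod 115)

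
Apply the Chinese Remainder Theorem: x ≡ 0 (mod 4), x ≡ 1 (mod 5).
16

Using Chinese Remainder Theorem:
M = 4 × 5 = 20
M1 = 5, M2 = 4
y1 = 5^(-1) mod 4 = 1
y2 = 4^(-1) mod 5 = 4
x = (0×5×1 + 1×4×4) mod 20 = 16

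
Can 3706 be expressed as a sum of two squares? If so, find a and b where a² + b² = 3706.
15² + 59² (a=15, b=59)

Factorization: 3706 = 2 × 17 × 109
By Fermat: n is sum of two squares iff every prime p ≡ 3 (mod 4) appears to even power.
All primes ≡ 3 (mod 4) appear to even power.
Search a = 0, 1, 2, … for 3706 - a² a perfect square: first hit at a = 15: 3706 - 225 = 3481 = 59².
3706 = 15² + 59² = 225 + 3481 ✓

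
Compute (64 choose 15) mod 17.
0

Using Lucas' theorem:
Write n=64 and k=15 in base 17:
n in base 17: [3, 13]
k in base 17: [0, 15]
C(64,15) mod 17 = ∏ C(n_i, k_i) mod 17
Digit binomials (mod 17): C(3,0) = 1; C(13,15) = 0 (k_i > n_i)
Product: 1 × 0 = 0 ≡ 0 (mod 17)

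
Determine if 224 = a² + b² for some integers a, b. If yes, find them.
Not possible

Factorization: 224 = 2^5 × 7
By Fermat: n is sum of two squares iff every prime p ≡ 3 (mod 4) appears to even power.
Prime(s) ≡ 3 (mod 4) with odd exponent: [(7, 1)]
Therefore 224 cannot be expressed as a² + b².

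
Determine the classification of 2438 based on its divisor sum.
deficient

Proper divisors of 2438: sum = 1 + 2 + 23 + 46 + 53 + 106 + 1219 = 1450
Since 1450 < 2438, 2438 is deficient.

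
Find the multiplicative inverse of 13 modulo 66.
61

gcd(13, 66) = 1, so the inverse exists.
Extended Euclidean algorithm on (66, 13):
66 = 5 × 13 + 1  ⟹  1 = (1)·66 + (-5)·13
So (-5)·13 ≡ 1 (mod 66), i.e. 13^(-1) ≡ -5 ≡ 61 (mod 66).
Check: 13 × 61 = 793 ≡ 1 (mod 66)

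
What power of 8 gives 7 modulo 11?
9

Baby-step giant-step with step n = ⌈√11⌉ = 4.
Baby steps 8^j mod 11 (j:value) for j=0..3: 0:1, 1:8, 2:9, 3:6.
Giant-step multiplier: 8^(-4) ≡ 8^(10-4) = 8^6 ≡ 3 (mod 11).
Giant steps γ_i = 7·3^i mod 11: γ_0=7, γ_1=10, γ_2=8 (in table at j=1).
x = i·n + j = 2·4 + 1 = 9.
Check: 8^9 ≡ 7 (mod 11).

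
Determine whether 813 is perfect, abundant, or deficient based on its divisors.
deficient

Proper divisors of 813: sum = 1 + 3 + 271 = 275
Since 275 < 813, 813 is deficient.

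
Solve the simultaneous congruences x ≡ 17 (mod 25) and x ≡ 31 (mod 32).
767

Using Chinese Remainder Theorem:
M = 25 × 32 = 800
M1 = 32, M2 = 25
y1 = 32^(-1) mod 25 = 18
y2 = 25^(-1) mod 32 = 9
x = (17×32×18 + 31×25×9) mod 800 = 767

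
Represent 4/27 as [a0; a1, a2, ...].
[0; 6, 1, 3]

Euclidean algorithm steps:
4 = 0 × 27 + 4
27 = 6 × 4 + 3
4 = 1 × 3 + 1
3 = 3 × 1 + 0
Continued fraction: [0; 6, 1, 3]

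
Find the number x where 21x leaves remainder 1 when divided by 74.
67

gcd(21, 74) = 1, so the inverse exists.
Extended Euclidean algorithm on (74, 21):
74 = 3 × 21 + 11  ⟹  11 = (1)·74 + (-3)·21
21 = 1 × 11 + 10  ⟹  10 = (-1)·74 + (4)·21
11 = 1 × 10 + 1  ⟹  1 = (2)·74 + (-7)·21
So (-7)·21 ≡ 1 (mod 74), i.e. 21^(-1) ≡ -7 ≡ 67 (mod 74).
Check: 21 × 67 = 1407 ≡ 1 (mod 74)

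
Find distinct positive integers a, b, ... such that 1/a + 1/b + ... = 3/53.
1/18 + 1/954

Greedy algorithm:
3/53: ceiling(53/3) = 18, use 1/18
1/954: ceiling(954/1) = 954, use 1/954
Result: 3/53 = 1/18 + 1/954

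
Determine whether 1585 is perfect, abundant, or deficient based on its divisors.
deficient

Proper divisors of 1585: sum = 1 + 5 + 317 = 323
Since 323 < 1585, 1585 is deficient.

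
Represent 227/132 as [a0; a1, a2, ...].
[1; 1, 2, 1, 1, 3, 5]

Euclidean algorithm steps:
227 = 1 × 132 + 95
132 = 1 × 95 + 37
95 = 2 × 37 + 21
37 = 1 × 21 + 16
21 = 1 × 16 + 5
16 = 3 × 5 + 1
5 = 5 × 1 + 0
Continued fraction: [1; 1, 2, 1, 1, 3, 5]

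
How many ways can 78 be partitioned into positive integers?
12132164

p(n) counts ways to write n as a sum of positive integers (order ignored).
Euler's pentagonal recurrence: p(k) = p(k-1) + p(k-2) - p(k-5) - p(k-7) + p(k-12) + p(k-15) - ... (offsets j(3j∓1)/2, signs ++--, p(0)=1, p(<0)=0).
DP table for k = 0..77: p(0)=1, p(1)=1, p(2)=2, p(3)=3, p(4)=5, p(5)=7, p(6)=11, p(7)=15, p(8)=22, p(9)=30, p(10)=42, p(11)=56, p(12)=77, p(13)=101, p(14)=135, p(15)=176, p(16)=231, p(17)=297, p(18)=385, p(19)=490, p(20)=627, p(21)=792, p(22)=1002, p(23)=1255, p(24)=1575, p(25)=1958, p(26)=2436, p(27)=3010, p(28)=3718, p(29)=4565, p(30)=5604, p(31)=6842, p(32)=8349, p(33)=10143, p(34)=12310, p(35)=14883, p(36)=17977, p(37)=21637, p(38)=26015, p(39)=31185, p(40)=37338, p(41)=44583, p(42)=53174, p(43)=63261, p(44)=75175, p(45)=89134, p(46)=105558, p(47)=124754, p(48)=147273, p(49)=173525, p(50)=204226, p(51)=239943, p(52)=281589, p(53)=329931, p(54)=386155, p(55)=451276, p(56)=526823, p(57)=614154, p(58)=715220, p(59)=831820, p(60)=966467, p(61)=1121505, p(62)=1300156, p(63)=1505499, p(64)=1741630, p(65)=2012558, p(66)=2323520, p(67)=2679689, p(68)=3087735, p(69)=3554345, p(70)=4087968, p(71)=4697205, p(72)=5392783, p(73)=6185689, p(74)=7089500, p(75)=8118264, p(76)=9289091, p(77)=10619863.
Final step: p(78) = p(77) + p(76) - p(73) - p(71) + p(66) + p(63) - p(56) - p(52) + p(43) + p(38) - p(27) - p(21) + p(8) + p(1)
= 10619863 + 9289091 - 6185689 - 4697205 + 2323520 + 1505499 - 526823 - 281589 + 63261 + 26015 - 3010 - 792 + 22 + 1
= 12132164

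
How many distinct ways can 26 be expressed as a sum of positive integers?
2436

p(n) counts ways to write n as a sum of positive integers (order ignored).
Euler's pentagonal recurrence: p(k) = p(k-1) + p(k-2) - p(k-5) - p(k-7) + p(k-12) + p(k-15) - ... (offsets j(3j∓1)/2, signs ++--, p(0)=1, p(<0)=0).
DP table for k = 0..25: p(0)=1, p(1)=1, p(2)=2, p(3)=3, p(4)=5, p(5)=7, p(6)=11, p(7)=15, p(8)=22, p(9)=30, p(10)=42, p(11)=56, p(12)=77, p(13)=101, p(14)=135, p(15)=176, p(16)=231, p(17)=297, p(18)=385, p(19)=490, p(20)=627, p(21)=792, p(22)=1002, p(23)=1255, p(24)=1575, p(25)=1958.
Final step: p(26) = p(25) + p(24) - p(21) - p(19) + p(14) + p(11) - p(4) - p(0)
= 1958 + 1575 - 792 - 490 + 135 + 56 - 5 - 1
= 2436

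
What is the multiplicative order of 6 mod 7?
2

7 is prime, so ord(6) divides φ(7) = 6.
Divisors of 6: 1, 2, 3, 6.
Repeated squaring: 6^1 ≡ 6, 6^2 ≡ 1, 6^4 ≡ 1 (mod 7).
Test 6^d mod 7 for each divisor d in increasing order:
6^1 ≡ 6
6^2 ≡ 1  ← first divisor giving 1
The order is 2.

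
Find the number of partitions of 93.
82010177

p(n) counts ways to write n as a sum of positive integers (order ignored).
Euler's pentagonal recurrence: p(k) = p(k-1) + p(k-2) - p(k-5) - p(k-7) + p(k-12) + p(k-15) - ... (offsets j(3j∓1)/2, signs ++--, p(0)=1, p(<0)=0).
DP table for k = 0..92: p(0)=1, p(1)=1, p(2)=2, p(3)=3, p(4)=5, p(5)=7, p(6)=11, p(7)=15, p(8)=22, p(9)=30, p(10)=42, p(11)=56, p(12)=77, p(13)=101, p(14)=135, p(15)=176, p(16)=231, p(17)=297, p(18)=385, p(19)=490, p(20)=627, p(21)=792, p(22)=1002, p(23)=1255, p(24)=1575, p(25)=1958, p(26)=2436, p(27)=3010, p(28)=3718, p(29)=4565, p(30)=5604, p(31)=6842, p(32)=8349, p(33)=10143, p(34)=12310, p(35)=14883, p(36)=17977, p(37)=21637, p(38)=26015, p(39)=31185, p(40)=37338, p(41)=44583, p(42)=53174, p(43)=63261, p(44)=75175, p(45)=89134, p(46)=105558, p(47)=124754, p(48)=147273, p(49)=173525, p(50)=204226, p(51)=239943, p(52)=281589, p(53)=329931, p(54)=386155, p(55)=451276, p(56)=526823, p(57)=614154, p(58)=715220, p(59)=831820, p(60)=966467, p(61)=1121505, p(62)=1300156, p(63)=1505499, p(64)=1741630, p(65)=2012558, p(66)=2323520, p(67)=2679689, p(68)=3087735, p(69)=3554345, p(70)=4087968, p(71)=4697205, p(72)=5392783, p(73)=6185689, p(74)=7089500, p(75)=8118264, p(76)=9289091, p(77)=10619863, p(78)=12132164, p(79)=13848650, p(80)=15796476, p(81)=18004327, p(82)=20506255, p(83)=23338469, p(84)=26543660, p(85)=30167357, p(86)=34262962, p(87)=38887673, p(88)=44108109, p(89)=49995925, p(90)=56634173, p(91)=64112359, p(92)=72533807.
Final step: p(93) = p(92) + p(91) - p(88) - p(86) + p(81) + p(78) - p(71) - p(67) + p(58) + p(53) - p(42) - p(36) + p(23) + p(16) - p(1)
= 72533807 + 64112359 - 44108109 - 34262962 + 18004327 + 12132164 - 4697205 - 2679689 + 715220 + 329931 - 53174 - 17977 + 1255 + 231 - 1
= 82010177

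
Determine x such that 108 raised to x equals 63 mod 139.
96

Baby-step giant-step with step n = ⌈√139⌉ = 12.
Baby steps 108^j mod 139 (j:value) for j=0..11: 0:1, 1:108, 2:127, 3:94, 4:5, 5:123, 6:79, 7:53, 8:25, 9:59, 10:117, 11:126.
Giant-step multiplier: 108^(-12) ≡ 108^(138-12) = 108^126 ≡ 129 (mod 139).
Giant steps γ_i = 63·129^i mod 139: γ_0=63, γ_1=65, γ_2=45, γ_3=106, γ_4=52, γ_5=36, γ_6=57, γ_7=125, γ_8=1 (in table at j=0).
x = i·n + j = 8·12 + 0 = 96.
Check: 108^96 ≡ 63 (mod 139).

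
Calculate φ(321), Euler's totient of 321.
212

321 = 3 × 107
φ(n) = n × ∏(1 - 1/p) for each prime p dividing n
φ(321) = 321 × (1 - 1/3) × (1 - 1/107) = 212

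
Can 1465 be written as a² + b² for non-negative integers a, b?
13² + 36² (a=13, b=36)

Factorization: 1465 = 5 × 293
By Fermat: n is sum of two squares iff every prime p ≡ 3 (mod 4) appears to even power.
All primes ≡ 3 (mod 4) appear to even power.
Search a = 0, 1, 2, … for 1465 - a² a perfect square: first hit at a = 13: 1465 - 169 = 1296 = 36².
1465 = 13² + 36² = 169 + 1296 ✓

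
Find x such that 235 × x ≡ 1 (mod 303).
49

gcd(235, 303) = 1, so the inverse exists.
Extended Euclidean algorithm on (303, 235):
303 = 1 × 235 + 68  ⟹  68 = (1)·303 + (-1)·235
235 = 3 × 68 + 31  ⟹  31 = (-3)·303 + (4)·235
68 = 2 × 31 + 6  ⟹  6 = (7)·303 + (-9)·235
31 = 5 × 6 + 1  ⟹  1 = (-38)·303 + (49)·235
So (49)·235 ≡ 1 (mod 303), i.e. 235^(-1) ≡ 49 (mod 303).
Check: 235 × 49 = 11515 ≡ 1 (mod 303)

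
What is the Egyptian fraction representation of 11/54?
1/5 + 1/270

Greedy algorithm:
11/54: ceiling(54/11) = 5, use 1/5
1/270: ceiling(270/1) = 270, use 1/270
Result: 11/54 = 1/5 + 1/270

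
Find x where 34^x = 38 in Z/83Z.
44

Baby-step giant-step with step n = ⌈√83⌉ = 10.
Baby steps 34^j mod 83 (j:value) for j=0..9: 0:1, 1:34, 2:77, 3:45, 4:36, 5:62, 6:33, 7:43, 8:51, 9:74.
Giant-step multiplier: 34^(-10) ≡ 34^(82-10) = 34^72 ≡ 16 (mod 83).
Giant steps γ_i = 38·16^i mod 83: γ_0=38, γ_1=27, γ_2=17, γ_3=23, γ_4=36 (in table at j=4).
x = i·n + j = 4·10 + 4 = 44.
Check: 34^44 ≡ 38 (mod 83).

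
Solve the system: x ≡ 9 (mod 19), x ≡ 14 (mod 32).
142

Using Chinese Remainder Theorem:
M = 19 × 32 = 608
M1 = 32, M2 = 19
y1 = 32^(-1) mod 19 = 3
y2 = 19^(-1) mod 32 = 27
x = (9×32×3 + 14×19×27) mod 608 = 142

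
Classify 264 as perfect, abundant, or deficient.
abundant

Proper divisors of 264: sum = 1 + 2 + 3 + 4 + 6 + 8 + 11 + 12 + 22 + 24 + 33 + 44 + 66 + 88 + 132 = 456
Since 456 > 264, 264 is abundant.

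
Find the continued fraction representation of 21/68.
[0; 3, 4, 5]

Euclidean algorithm steps:
21 = 0 × 68 + 21
68 = 3 × 21 + 5
21 = 4 × 5 + 1
5 = 5 × 1 + 0
Continued fraction: [0; 3, 4, 5]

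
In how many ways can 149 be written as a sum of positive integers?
37027355200

p(n) counts ways to write n as a sum of positive integers (order ignored).
Euler's pentagonal recurrence: p(k) = p(k-1) + p(k-2) - p(k-5) - p(k-7) + p(k-12) + p(k-15) - ... (offsets j(3j∓1)/2, signs ++--, p(0)=1, p(<0)=0).
DP table for k = 0..148: p(0)=1, p(1)=1, p(2)=2, p(3)=3, p(4)=5, p(5)=7, p(6)=11, p(7)=15, p(8)=22, p(9)=30, p(10)=42, p(11)=56, p(12)=77, p(13)=101, p(14)=135, p(15)=176, p(16)=231, p(17)=297, p(18)=385, p(19)=490, p(20)=627, p(21)=792, p(22)=1002, p(23)=1255, p(24)=1575, p(25)=1958, p(26)=2436, p(27)=3010, p(28)=3718, p(29)=4565, p(30)=5604, p(31)=6842, p(32)=8349, p(33)=10143, p(34)=12310, p(35)=14883, p(36)=17977, p(37)=21637, p(38)=26015, p(39)=31185, p(40)=37338, p(41)=44583, p(42)=53174, p(43)=63261, p(44)=75175, p(45)=89134, p(46)=105558, p(47)=124754, p(48)=147273, p(49)=173525, p(50)=204226, p(51)=239943, p(52)=281589, p(53)=329931, p(54)=386155, p(55)=451276, p(56)=526823, p(57)=614154, p(58)=715220, p(59)=831820, p(60)=966467, p(61)=1121505, p(62)=1300156, p(63)=1505499, p(64)=1741630, p(65)=2012558, p(66)=2323520, p(67)=2679689, p(68)=3087735, p(69)=3554345, p(70)=4087968, p(71)=4697205, p(72)=5392783, p(73)=6185689, p(74)=7089500, p(75)=8118264, p(76)=9289091, p(77)=10619863, p(78)=12132164, p(79)=13848650, p(80)=15796476, p(81)=18004327, p(82)=20506255, p(83)=23338469, p(84)=26543660, p(85)=30167357, p(86)=34262962, p(87)=38887673, p(88)=44108109, p(89)=49995925, p(90)=56634173, p(91)=64112359, p(92)=72533807, p(93)=82010177, p(94)=92669720, p(95)=104651419, p(96)=118114304, p(97)=133230930, p(98)=150198136, p(99)=169229875, p(100)=190569292, p(101)=214481126, p(102)=241265379, p(103)=271248950, p(104)=304801365, p(105)=342325709, p(106)=384276336, p(107)=431149389, p(108)=483502844, p(109)=541946240, p(110)=607163746, p(111)=679903203, p(112)=761002156, p(113)=851376628, p(114)=952050665, p(115)=1064144451, p(116)=1188908248, p(117)=1327710076, p(118)=1482074143, p(119)=1653668665, p(120)=1844349560, p(121)=2056148051, p(122)=2291320912, p(123)=2552338241, p(124)=2841940500, p(125)=3163127352, p(126)=3519222692, p(127)=3913864295, p(128)=4351078600, p(129)=4835271870, p(130)=5371315400, p(131)=5964539504, p(132)=6620830889, p(133)=7346629512, p(134)=8149040695, p(135)=9035836076, p(136)=10015581680, p(137)=11097645016, p(138)=12292341831, p(139)=13610949895, p(140)=15065878135, p(141)=16670689208, p(142)=18440293320, p(143)=20390982757, p(144)=22540654445, p(145)=24908858009, p(146)=27517052599, p(147)=30388671978, p(148)=33549419497.
Final step: p(149) = p(148) + p(147) - p(144) - p(142) + p(137) + p(134) - p(127) - p(123) + p(114) + p(109) - p(98) - p(92) + p(79) + p(72) - p(57) - p(49) + p(32) + p(23) - p(4)
= 33549419497 + 30388671978 - 22540654445 - 18440293320 + 11097645016 + 8149040695 - 3913864295 - 2552338241 + 952050665 + 541946240 - 150198136 - 72533807 + 13848650 + 5392783 - 614154 - 173525 + 8349 + 1255 - 5
= 37027355200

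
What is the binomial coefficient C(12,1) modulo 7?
5

Using Lucas' theorem:
Write n=12 and k=1 in base 7:
n in base 7: [1, 5]
k in base 7: [0, 1]
C(12,1) mod 7 = ∏ C(n_i, k_i) mod 7
Digit binomials (mod 7): C(1,0) = 1; C(5,1) = 5
Product: 1 × 5 = 5 ≡ 5 (mod 7)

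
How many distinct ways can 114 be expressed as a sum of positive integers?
952050665

p(n) counts ways to write n as a sum of positive integers (order ignored).
Euler's pentagonal recurrence: p(k) = p(k-1) + p(k-2) - p(k-5) - p(k-7) + p(k-12) + p(k-15) - ... (offsets j(3j∓1)/2, signs ++--, p(0)=1, p(<0)=0).
DP table for k = 0..113: p(0)=1, p(1)=1, p(2)=2, p(3)=3, p(4)=5, p(5)=7, p(6)=11, p(7)=15, p(8)=22, p(9)=30, p(10)=42, p(11)=56, p(12)=77, p(13)=101, p(14)=135, p(15)=176, p(16)=231, p(17)=297, p(18)=385, p(19)=490, p(20)=627, p(21)=792, p(22)=1002, p(23)=1255, p(24)=1575, p(25)=1958, p(26)=2436, p(27)=3010, p(28)=3718, p(29)=4565, p(30)=5604, p(31)=6842, p(32)=8349, p(33)=10143, p(34)=12310, p(35)=14883, p(36)=17977, p(37)=21637, p(38)=26015, p(39)=31185, p(40)=37338, p(41)=44583, p(42)=53174, p(43)=63261, p(44)=75175, p(45)=89134, p(46)=105558, p(47)=124754, p(48)=147273, p(49)=173525, p(50)=204226, p(51)=239943, p(52)=281589, p(53)=329931, p(54)=386155, p(55)=451276, p(56)=526823, p(57)=614154, p(58)=715220, p(59)=831820, p(60)=966467, p(61)=1121505, p(62)=1300156, p(63)=1505499, p(64)=1741630, p(65)=2012558, p(66)=2323520, p(67)=2679689, p(68)=3087735, p(69)=3554345, p(70)=4087968, p(71)=4697205, p(72)=5392783, p(73)=6185689, p(74)=7089500, p(75)=8118264, p(76)=9289091, p(77)=10619863, p(78)=12132164, p(79)=13848650, p(80)=15796476, p(81)=18004327, p(82)=20506255, p(83)=23338469, p(84)=26543660, p(85)=30167357, p(86)=34262962, p(87)=38887673, p(88)=44108109, p(89)=49995925, p(90)=56634173, p(91)=64112359, p(92)=72533807, p(93)=82010177, p(94)=92669720, p(95)=104651419, p(96)=118114304, p(97)=133230930, p(98)=150198136, p(99)=169229875, p(100)=190569292, p(101)=214481126, p(102)=241265379, p(103)=271248950, p(104)=304801365, p(105)=342325709, p(106)=384276336, p(107)=431149389, p(108)=483502844, p(109)=541946240, p(110)=607163746, p(111)=679903203, p(112)=761002156, p(113)=851376628.
Final step: p(114) = p(113) + p(112) - p(109) - p(107) + p(102) + p(99) - p(92) - p(88) + p(79) + p(74) - p(63) - p(57) + p(44) + p(37) - p(22) - p(14)
= 851376628 + 761002156 - 541946240 - 431149389 + 241265379 + 169229875 - 72533807 - 44108109 + 13848650 + 7089500 - 1505499 - 614154 + 75175 + 21637 - 1002 - 135
= 952050665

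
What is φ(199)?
198

199 = 199
φ(n) = n × ∏(1 - 1/p) for each prime p dividing n
φ(199) = 199 × (1 - 1/199) = 198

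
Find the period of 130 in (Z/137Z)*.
68

137 is prime, so ord(130) divides φ(137) = 136.
Divisors of 136: 1, 2, 4, 8, 17, 34, 68, 136.
Repeated squaring: 130^1 ≡ 130, 130^2 ≡ 49, 130^4 ≡ 72, 130^8 ≡ 115, 130^16 ≡ 73, 130^32 ≡ 123, 130^64 ≡ 59, 130^128 ≡ 56 (mod 137).
Test 130^d mod 137 for each divisor d in increasing order:
130^1 ≡ 130
130^2 ≡ 49
130^4 ≡ 72
130^8 ≡ 115
130^17 = 130^16·130^1 ≡ 37
130^34 = 130^32·130^2 ≡ 136
130^68 = 130^64·130^4 ≡ 1  ← first divisor giving 1
The order is 68.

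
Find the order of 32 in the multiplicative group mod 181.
36

181 is prime, so ord(32) divides φ(181) = 180.
Divisors of 180: 1, 2, 3, 4, 5, 6, 9, 10, 12, 15, 18, 20, 30, 36, 45, 60, 90, 180.
Repeated squaring: 32^1 ≡ 32, 32^2 ≡ 119, 32^4 ≡ 43, 32^8 ≡ 39, 32^16 ≡ 73, 32^32 ≡ 80, 32^64 ≡ 65, 32^128 ≡ 62 (mod 181).
Test 32^d mod 181 for each divisor d in increasing order:
32^1 ≡ 32
32^2 ≡ 119
32^3 = 32^2·32^1 ≡ 7
32^4 ≡ 43
32^5 = 32^4·32^1 ≡ 109
32^6 = 32^4·32^2 ≡ 49
32^9 = 32^8·32^1 ≡ 162
32^10 = 32^8·32^2 ≡ 116
32^12 = 32^8·32^4 ≡ 48
32^15 = 32^8·32^4·32^2·32^1 ≡ 155
32^18 = 32^16·32^2 ≡ 180
32^20 = 32^16·32^4 ≡ 62
32^30 = 32^16·32^8·32^4·32^2 ≡ 133
32^36 = 32^32·32^4 ≡ 1  ← first divisor giving 1
The order is 36.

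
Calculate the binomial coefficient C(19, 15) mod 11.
4

Using Lucas' theorem:
Write n=19 and k=15 in base 11:
n in base 11: [1, 8]
k in base 11: [1, 4]
C(19,15) mod 11 = ∏ C(n_i, k_i) mod 11
Digit binomials (mod 11): C(1,1) = 1; C(8,4) = 70 ≡ 4
Product: 1 × 4 = 4 ≡ 4 (mod 11)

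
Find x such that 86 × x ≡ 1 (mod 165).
71

gcd(86, 165) = 1, so the inverse exists.
Extended Euclidean algorithm on (165, 86):
165 = 1 × 86 + 79  ⟹  79 = (1)·165 + (-1)·86
86 = 1 × 79 + 7  ⟹  7 = (-1)·165 + (2)·86
79 = 11 × 7 + 2  ⟹  2 = (12)·165 + (-23)·86
7 = 3 × 2 + 1  ⟹  1 = (-37)·165 + (71)·86
So (71)·86 ≡ 1 (mod 165), i.e. 86^(-1) ≡ 71 (mod 165).
Check: 86 × 71 = 6106 ≡ 1 (mod 165)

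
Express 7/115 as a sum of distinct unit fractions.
1/17 + 1/489 + 1/955995

Greedy algorithm:
7/115: ceiling(115/7) = 17, use 1/17
4/1955: ceiling(1955/4) = 489, use 1/489
1/955995: ceiling(955995/1) = 955995, use 1/955995
Result: 7/115 = 1/17 + 1/489 + 1/955995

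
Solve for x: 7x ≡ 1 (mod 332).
95

gcd(7, 332) = 1, so the inverse exists.
Extended Euclidean algorithm on (332, 7):
332 = 47 × 7 + 3  ⟹  3 = (1)·332 + (-47)·7
7 = 2 × 3 + 1  ⟹  1 = (-2)·332 + (95)·7
So (95)·7 ≡ 1 (mod 332), i.e. 7^(-1) ≡ 95 (mod 332).
Check: 7 × 95 = 665 ≡ 1 (mod 332)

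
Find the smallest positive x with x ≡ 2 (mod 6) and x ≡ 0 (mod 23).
92

Using Chinese Remainder Theorem:
M = 6 × 23 = 138
M1 = 23, M2 = 6
y1 = 23^(-1) mod 6 = 5
y2 = 6^(-1) mod 23 = 4
x = (2×23×5 + 0×6×4) mod 138 = 92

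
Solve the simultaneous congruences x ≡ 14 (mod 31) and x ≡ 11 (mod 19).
448

Using Chinese Remainder Theorem:
M = 31 × 19 = 589
M1 = 19, M2 = 31
y1 = 19^(-1) mod 31 = 18
y2 = 31^(-1) mod 19 = 8
x = (14×19×18 + 11×31×8) mod 589 = 448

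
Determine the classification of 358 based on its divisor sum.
deficient

Proper divisors of 358: sum = 1 + 2 + 179 = 182
Since 182 < 358, 358 is deficient.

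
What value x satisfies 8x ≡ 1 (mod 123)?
77

gcd(8, 123) = 1, so the inverse exists.
Extended Euclidean algorithm on (123, 8):
123 = 15 × 8 + 3  ⟹  3 = (1)·123 + (-15)·8
8 = 2 × 3 + 2  ⟹  2 = (-2)·123 + (31)·8
3 = 1 × 2 + 1  ⟹  1 = (3)·123 + (-46)·8
So (-46)·8 ≡ 1 (mod 123), i.e. 8^(-1) ≡ -46 ≡ 77 (mod 123).
Check: 8 × 77 = 616 ≡ 1 (mod 123)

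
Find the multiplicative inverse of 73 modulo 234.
109

gcd(73, 234) = 1, so the inverse exists.
Extended Euclidean algorithm on (234, 73):
234 = 3 × 73 + 15  ⟹  15 = (1)·234 + (-3)·73
73 = 4 × 15 + 13  ⟹  13 = (-4)·234 + (13)·73
15 = 1 × 13 + 2  ⟹  2 = (5)·234 + (-16)·73
13 = 6 × 2 + 1  ⟹  1 = (-34)·234 + (109)·73
So (109)·73 ≡ 1 (mod 234), i.e. 73^(-1) ≡ 109 (mod 234).
Check: 73 × 109 = 7957 ≡ 1 (mod 234)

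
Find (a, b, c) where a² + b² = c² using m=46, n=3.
(2107, 276, 2125)

Euclid's formula: a = m² - n², b = 2mn, c = m² + n²
m = 46, n = 3
a = 46² - 3² = 2116 - 9 = 2107
b = 2 × 46 × 3 = 276
c = 46² + 3² = 2116 + 9 = 2125
Verification: 2107² + 276² = 4439449 + 76176 = 4515625 = 2125² ✓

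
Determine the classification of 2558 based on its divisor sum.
deficient

Proper divisors of 2558: sum = 1 + 2 + 1279 = 1282
Since 1282 < 2558, 2558 is deficient.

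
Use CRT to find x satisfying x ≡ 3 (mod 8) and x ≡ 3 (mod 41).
3

Using Chinese Remainder Theorem:
M = 8 × 41 = 328
M1 = 41, M2 = 8
y1 = 41^(-1) mod 8 = 1
y2 = 8^(-1) mod 41 = 36
x = (3×41×1 + 3×8×36) mod 328 = 3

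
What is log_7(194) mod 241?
234

Baby-step giant-step with step n = ⌈√241⌉ = 16.
Baby steps 7^j mod 241 (j:value) for j=0..15: 0:1, 1:7, 2:49, 3:102, 4:232, 5:178, 6:41, 7:46, 8:81, 9:85, 10:113, 11:68, 12:235, 13:199, 14:188, 15:111.
Giant-step multiplier: 7^(-16) ≡ 7^(240-16) = 7^224 ≡ 183 (mod 241).
Giant steps γ_i = 194·183^i mod 241: γ_0=194, γ_1=75, γ_2=229, γ_3=214, γ_4=120, γ_5=29, γ_6=5, γ_7=192, γ_8=191, γ_9=8, γ_10=18, γ_11=161, γ_12=61, γ_13=77, γ_14=113 (in table at j=10).
x = i·n + j = 14·16 + 10 = 234.
Check: 7^234 ≡ 194 (mod 241).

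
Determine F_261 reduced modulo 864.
290

Matrix identity: Q^n = [[F_(n+1), F_n], [F_n, F_(n-1)]] with Q = [[1,1],[1,0]].
n = 261 = 100000101₂. Square-and-multiply, entries mod 864:
Q^1 = [[1,1],[1,0]]
Q^2 = (Q^1)² = [[2,1],[1,1]]
Q^4 = (Q^2)² = [[5,3],[3,2]]
Q^8 = (Q^4)² = [[34,21],[21,13]]
Q^16 = (Q^8)² = [[733,123],[123,610]]
Q^32 = (Q^16)² = [[322,165],[165,157]]
Q^65 = (Q^32)²·Q = [[856,445],[445,411]]
Q^130 = (Q^65)² = [[233,487],[487,610]]
Q^261 = (Q^130)²·Q = [[431,290],[290,141]]
F_261 mod 864 = Q^261[0][1] = 290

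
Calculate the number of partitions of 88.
44108109

p(n) counts ways to write n as a sum of positive integers (order ignored).
Euler's pentagonal recurrence: p(k) = p(k-1) + p(k-2) - p(k-5) - p(k-7) + p(k-12) + p(k-15) - ... (offsets j(3j∓1)/2, signs ++--, p(0)=1, p(<0)=0).
DP table for k = 0..87: p(0)=1, p(1)=1, p(2)=2, p(3)=3, p(4)=5, p(5)=7, p(6)=11, p(7)=15, p(8)=22, p(9)=30, p(10)=42, p(11)=56, p(12)=77, p(13)=101, p(14)=135, p(15)=176, p(16)=231, p(17)=297, p(18)=385, p(19)=490, p(20)=627, p(21)=792, p(22)=1002, p(23)=1255, p(24)=1575, p(25)=1958, p(26)=2436, p(27)=3010, p(28)=3718, p(29)=4565, p(30)=5604, p(31)=6842, p(32)=8349, p(33)=10143, p(34)=12310, p(35)=14883, p(36)=17977, p(37)=21637, p(38)=26015, p(39)=31185, p(40)=37338, p(41)=44583, p(42)=53174, p(43)=63261, p(44)=75175, p(45)=89134, p(46)=105558, p(47)=124754, p(48)=147273, p(49)=173525, p(50)=204226, p(51)=239943, p(52)=281589, p(53)=329931, p(54)=386155, p(55)=451276, p(56)=526823, p(57)=614154, p(58)=715220, p(59)=831820, p(60)=966467, p(61)=1121505, p(62)=1300156, p(63)=1505499, p(64)=1741630, p(65)=2012558, p(66)=2323520, p(67)=2679689, p(68)=3087735, p(69)=3554345, p(70)=4087968, p(71)=4697205, p(72)=5392783, p(73)=6185689, p(74)=7089500, p(75)=8118264, p(76)=9289091, p(77)=10619863, p(78)=12132164, p(79)=13848650, p(80)=15796476, p(81)=18004327, p(82)=20506255, p(83)=23338469, p(84)=26543660, p(85)=30167357, p(86)=34262962, p(87)=38887673.
Final step: p(88) = p(87) + p(86) - p(83) - p(81) + p(76) + p(73) - p(66) - p(62) + p(53) + p(48) - p(37) - p(31) + p(18) + p(11)
= 38887673 + 34262962 - 23338469 - 18004327 + 9289091 + 6185689 - 2323520 - 1300156 + 329931 + 147273 - 21637 - 6842 + 385 + 56
= 44108109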